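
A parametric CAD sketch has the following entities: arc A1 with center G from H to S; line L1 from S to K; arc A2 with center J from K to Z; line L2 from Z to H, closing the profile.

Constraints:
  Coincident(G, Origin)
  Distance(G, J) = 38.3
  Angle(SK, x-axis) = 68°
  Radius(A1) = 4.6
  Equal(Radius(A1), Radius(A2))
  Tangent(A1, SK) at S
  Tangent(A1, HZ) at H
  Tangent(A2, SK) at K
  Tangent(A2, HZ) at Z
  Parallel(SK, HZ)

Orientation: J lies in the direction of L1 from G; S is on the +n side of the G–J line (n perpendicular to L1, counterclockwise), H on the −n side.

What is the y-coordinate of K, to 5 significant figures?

37.234

The slot axis is L1's direction at 68.0°, so u = (cos 68.0°, sin 68.0°) = (0.37461, 0.92718) and n = (−sin 68.0°, cos 68.0°) = (-0.92718, 0.37461). G is at the origin and J lies 38.3 along u from G, so J = 38.3·u = (14.347, 35.511). Tangency of A1 to both parallel lines with radius 4.6 puts S and H at G ± 4.6·n: S = (-4.2650, 1.7232), H = (4.2650, -1.7232). Equal radii place K and Z the same way about J: K = J + 4.6·n = (10.082, 37.234), Z = J − 4.6·n = (18.612, 33.788). So K.y = 37.234.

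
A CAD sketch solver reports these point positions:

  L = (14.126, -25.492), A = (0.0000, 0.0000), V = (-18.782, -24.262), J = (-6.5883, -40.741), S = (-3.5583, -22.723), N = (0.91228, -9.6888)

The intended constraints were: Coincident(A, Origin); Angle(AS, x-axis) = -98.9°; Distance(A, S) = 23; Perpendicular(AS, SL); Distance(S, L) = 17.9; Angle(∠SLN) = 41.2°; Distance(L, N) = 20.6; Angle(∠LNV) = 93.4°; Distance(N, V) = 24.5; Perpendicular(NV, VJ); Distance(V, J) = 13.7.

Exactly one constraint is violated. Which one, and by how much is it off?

Distance(V, J) = 13.7 — off by 6.80.

A = (0.00, 0.00) ✓; AS at -98.90° ✓; |AS| = 23.00 ✓; ∠(AS, SL) = 90.00° ✓; |SL| = 17.90 ✓; ∠SLN = 41.20° ✓; |LN| = 20.60 ✓; ∠LNV = 93.40° ✓; |NV| = 24.50 ✓; ∠(NV, VJ) = 90.00° ✓; |VJ| = 20.50 ✗.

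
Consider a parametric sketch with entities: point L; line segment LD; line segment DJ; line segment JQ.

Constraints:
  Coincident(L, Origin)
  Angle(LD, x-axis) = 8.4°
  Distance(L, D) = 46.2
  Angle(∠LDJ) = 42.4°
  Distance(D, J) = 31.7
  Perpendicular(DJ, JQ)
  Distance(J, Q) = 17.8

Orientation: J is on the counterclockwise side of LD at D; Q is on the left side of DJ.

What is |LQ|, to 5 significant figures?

13.570

∠LDJ = 42.4°, so DJ runs at 8.4° + (180° − 42.4°) = 146.00° from the x-axis; with |DJ| = 31.7, J = D + 31.7·(cos 146.00°, sin 146.00°) = (19.424, 24.475). The perpendicularity gives JQ at right angles to DJ; with |JQ| = 17.8 on the left of DJ, Q = J + 17.8·(-0.55919, -0.82904) = (9.4703, 9.7186). Then |LQ| = |Q − L| = 13.570.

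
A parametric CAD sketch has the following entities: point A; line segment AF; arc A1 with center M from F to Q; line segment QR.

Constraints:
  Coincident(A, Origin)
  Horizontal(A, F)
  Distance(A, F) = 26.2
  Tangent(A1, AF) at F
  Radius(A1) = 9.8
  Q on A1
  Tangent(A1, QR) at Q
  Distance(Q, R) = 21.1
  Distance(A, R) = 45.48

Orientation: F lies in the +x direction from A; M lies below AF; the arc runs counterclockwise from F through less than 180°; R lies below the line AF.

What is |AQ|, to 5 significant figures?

24.553

A is at the origin; AF is horizontal with |AF| = 26.2 and F on the +x side, so F = (26.200, 0.0000). The tangent condition forces MF to be normal to AF, so M = F + (0, -9.8) = (26.200, -9.8000). Since MQ ⟂ QR (tangency), |MR| = √(9.8² + 21.1²) = 23.265 regardless of where Q sits on A1. So R lies on both circle(A, 45.48) and circle(M, 23.265); the below-AF intersection is R = (31.983, -32.335). Q is the foot of the tangent from R: Q = (18.617, -16.008).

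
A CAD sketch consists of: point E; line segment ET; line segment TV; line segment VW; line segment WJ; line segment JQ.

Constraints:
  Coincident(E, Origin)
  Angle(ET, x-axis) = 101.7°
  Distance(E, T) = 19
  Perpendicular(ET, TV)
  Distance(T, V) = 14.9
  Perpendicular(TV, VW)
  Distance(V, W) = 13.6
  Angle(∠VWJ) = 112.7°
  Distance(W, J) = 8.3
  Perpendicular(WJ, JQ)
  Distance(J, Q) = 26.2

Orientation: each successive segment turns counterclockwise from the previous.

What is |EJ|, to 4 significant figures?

7.569

E is at the origin; ET runs at 101.7° with length 19.0, so T = (-3.853, 18.61). ET ⟂ TV, so TV runs at -168.3°; with |TV| = 14.9, V = (-18.44, 15.58). TV is perpendicular to VW, so VW runs at -78.30°; with |VW| = 13.6, W = (-15.69, 2.266). ∠VWJ = 112.7° gives WJ at -11.00° from the x-axis; with |WJ| = 8.3, J = (-7.538, 0.6826). Then |EJ| = |J − E| = 7.569.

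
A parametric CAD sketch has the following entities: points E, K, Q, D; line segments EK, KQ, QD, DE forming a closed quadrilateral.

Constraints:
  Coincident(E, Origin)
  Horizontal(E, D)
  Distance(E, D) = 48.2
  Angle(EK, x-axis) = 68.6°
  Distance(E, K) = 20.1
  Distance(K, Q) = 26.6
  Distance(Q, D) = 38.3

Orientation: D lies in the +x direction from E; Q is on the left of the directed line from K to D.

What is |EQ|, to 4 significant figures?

44.58

E is at the origin; E and D share the same y with |ED| = 48.2 and D in +x, so D = (48.2, 0). EK runs at 68.6° with |EK| = 20.1, so K = (7.334, 18.71). Q is determined by |KQ| = 26.6 and |QD| = 38.3 together: it lies at the intersection of circle(K, 26.6) and circle(D, 38.3). With |KD| = 44.95, the foot of the radical line on KD is 14.03 from K and the perpendicular offset is √(26.6² − 14.03²) = 22.60. Taking the left-of-KD solution: Q = (29.50, 33.42).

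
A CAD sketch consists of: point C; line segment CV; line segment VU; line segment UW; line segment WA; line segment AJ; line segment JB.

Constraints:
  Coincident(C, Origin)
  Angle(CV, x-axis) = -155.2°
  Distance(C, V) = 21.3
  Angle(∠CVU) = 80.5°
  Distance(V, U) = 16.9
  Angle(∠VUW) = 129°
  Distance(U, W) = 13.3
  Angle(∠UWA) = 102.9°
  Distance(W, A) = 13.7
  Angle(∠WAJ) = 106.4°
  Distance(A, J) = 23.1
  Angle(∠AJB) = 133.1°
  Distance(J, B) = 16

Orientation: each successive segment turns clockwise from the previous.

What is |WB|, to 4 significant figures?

37.93

C is at the origin; CV runs at -155.2° with length 21.3, so V = (-19.34, -8.934). ∠CVU = 80.5° gives VU at 105.3° from the x-axis; with |VU| = 16.9, U = (-23.80, 7.367). ∠VUW = 129.0° gives UW at 54.30° from the x-axis; with |UW| = 13.3, W = (-16.03, 18.17). ∠UWA = 102.9° gives WA at -22.80° from the x-axis; with |WA| = 13.7, A = (-3.404, 12.86). ∠WAJ = 106.4° gives AJ at -96.40° from the x-axis; with |AJ| = 23.1, J = (-5.979, -10.10). ∠AJB = 133.1° gives JB at -143.3° from the x-axis; with |JB| = 16.0, B = (-18.81, -19.66). Then |WB| = |B − W| = 37.93.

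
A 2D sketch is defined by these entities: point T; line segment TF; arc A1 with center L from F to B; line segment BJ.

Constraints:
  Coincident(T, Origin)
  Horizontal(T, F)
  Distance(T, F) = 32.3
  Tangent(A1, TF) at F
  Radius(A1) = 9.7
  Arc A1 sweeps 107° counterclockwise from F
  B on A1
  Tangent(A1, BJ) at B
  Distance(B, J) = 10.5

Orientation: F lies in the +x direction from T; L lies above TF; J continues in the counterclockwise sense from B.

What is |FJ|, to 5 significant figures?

23.415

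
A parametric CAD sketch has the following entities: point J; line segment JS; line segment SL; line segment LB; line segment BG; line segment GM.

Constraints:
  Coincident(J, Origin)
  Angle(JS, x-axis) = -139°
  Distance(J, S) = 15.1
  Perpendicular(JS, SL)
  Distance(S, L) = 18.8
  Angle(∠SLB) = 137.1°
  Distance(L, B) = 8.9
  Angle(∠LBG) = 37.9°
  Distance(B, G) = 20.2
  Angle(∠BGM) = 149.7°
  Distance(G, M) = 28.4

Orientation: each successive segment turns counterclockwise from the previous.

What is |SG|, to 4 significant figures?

6.744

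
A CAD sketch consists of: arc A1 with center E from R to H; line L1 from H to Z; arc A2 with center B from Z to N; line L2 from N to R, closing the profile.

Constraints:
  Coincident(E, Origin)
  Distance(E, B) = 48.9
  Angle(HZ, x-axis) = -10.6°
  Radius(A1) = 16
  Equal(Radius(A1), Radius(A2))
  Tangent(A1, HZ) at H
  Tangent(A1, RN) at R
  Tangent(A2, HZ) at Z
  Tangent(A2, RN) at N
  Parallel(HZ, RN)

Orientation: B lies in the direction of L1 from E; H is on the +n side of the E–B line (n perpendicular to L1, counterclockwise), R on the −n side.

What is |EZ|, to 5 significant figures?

51.451

Tangency of A1 to both parallel lines with radius 16.0 puts H and R at E ± 16.0·n: H = (2.9432, 15.727), R = (-2.9432, -15.727). Equal radii place Z and N the same way about B: Z = B + 16.0·n = (51.009, 6.7317), N = B − 16.0·n = (45.122, -24.722). Then |EZ| = |Z − E| = 51.451.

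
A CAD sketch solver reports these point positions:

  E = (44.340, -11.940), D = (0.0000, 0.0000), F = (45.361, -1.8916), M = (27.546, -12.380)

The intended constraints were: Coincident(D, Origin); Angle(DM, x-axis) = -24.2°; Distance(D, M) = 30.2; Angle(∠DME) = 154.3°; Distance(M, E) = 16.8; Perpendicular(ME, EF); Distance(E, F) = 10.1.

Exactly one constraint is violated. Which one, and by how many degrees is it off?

Perpendicular(ME, EF) — off by 7.30°.

D = (0.00, 0.00) ✓; DM at -24.20° ✓; |DM| = 30.20 ✓; ∠DME = 154.3° ✓; |ME| = 16.80 ✓; ∠(ME, EF) = 82.70° ✗; |EF| = 10.10 ✓.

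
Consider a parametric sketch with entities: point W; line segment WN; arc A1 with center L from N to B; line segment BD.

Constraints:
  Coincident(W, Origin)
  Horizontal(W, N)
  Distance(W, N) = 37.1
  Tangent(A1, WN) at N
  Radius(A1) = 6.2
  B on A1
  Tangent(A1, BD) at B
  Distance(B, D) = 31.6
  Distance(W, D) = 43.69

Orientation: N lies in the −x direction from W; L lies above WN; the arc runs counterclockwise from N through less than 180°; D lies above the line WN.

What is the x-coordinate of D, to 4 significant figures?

-24.81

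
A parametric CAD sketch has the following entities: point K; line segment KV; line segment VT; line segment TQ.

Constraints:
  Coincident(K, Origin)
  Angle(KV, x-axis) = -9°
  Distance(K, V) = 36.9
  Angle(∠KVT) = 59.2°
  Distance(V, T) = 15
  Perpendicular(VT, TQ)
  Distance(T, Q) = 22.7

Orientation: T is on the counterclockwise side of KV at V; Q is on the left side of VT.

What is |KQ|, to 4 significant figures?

9.802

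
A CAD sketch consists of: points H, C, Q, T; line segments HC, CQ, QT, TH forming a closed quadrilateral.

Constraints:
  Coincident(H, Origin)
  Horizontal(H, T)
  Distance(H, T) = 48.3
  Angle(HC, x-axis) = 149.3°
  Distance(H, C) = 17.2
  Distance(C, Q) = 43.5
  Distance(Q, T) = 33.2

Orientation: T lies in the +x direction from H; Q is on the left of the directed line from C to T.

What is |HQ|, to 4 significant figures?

35.52

H is at the origin; H and T share the same y with |HT| = 48.3 and T in +x, so T = (48.3, 0). HC runs at 149.3° with |HC| = 17.2, so C = (-14.79, 8.781). Q is determined by |CQ| = 43.5 and |QT| = 33.2 together: it lies at the intersection of circle(C, 43.5) and circle(T, 33.2). With |CT| = 63.70, the foot of the radical line on CT is 38.05 from C and the perpendicular offset is √(43.5² − 38.05²) = 21.08. Taking the left-of-CT solution: Q = (25.80, 24.42).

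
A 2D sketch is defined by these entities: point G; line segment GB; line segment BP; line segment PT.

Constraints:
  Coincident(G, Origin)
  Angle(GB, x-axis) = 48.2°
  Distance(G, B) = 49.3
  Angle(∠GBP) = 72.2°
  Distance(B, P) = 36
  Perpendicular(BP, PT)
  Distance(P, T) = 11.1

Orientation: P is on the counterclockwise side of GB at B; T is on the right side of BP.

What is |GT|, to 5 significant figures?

61.698

∠GBP = 72.2°, so BP runs at 48.2° + (180° − 72.2°) = 156.00° from the x-axis; with |BP| = 36.0, P = B + 36.0·(cos 156.00°, sin 156.00°) = (-0.027586, 51.394). BP ⟂ PT; with |PT| = 11.1 on the right of BP, T = P + 11.1·(0.40674, 0.91355) = (4.4872, 61.535). Then |GT| = |T − G| = 61.698.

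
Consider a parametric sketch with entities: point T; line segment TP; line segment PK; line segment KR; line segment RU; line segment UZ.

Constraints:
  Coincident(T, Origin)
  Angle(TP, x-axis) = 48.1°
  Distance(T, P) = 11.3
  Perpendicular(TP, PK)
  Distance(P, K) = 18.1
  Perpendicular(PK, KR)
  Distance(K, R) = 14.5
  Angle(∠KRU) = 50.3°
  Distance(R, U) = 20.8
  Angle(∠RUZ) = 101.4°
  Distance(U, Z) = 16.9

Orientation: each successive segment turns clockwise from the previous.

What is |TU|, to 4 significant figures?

10.30

PK is perpendicular to KR, so KR runs at -131.9°; with |KR| = 14.5, R = (11.33, -14.47). ∠KRU = 50.3° gives RU at 98.40° from the x-axis; with |RU| = 20.8, U = (8.296, 6.107). Then |TU| = |U − T| = 10.30.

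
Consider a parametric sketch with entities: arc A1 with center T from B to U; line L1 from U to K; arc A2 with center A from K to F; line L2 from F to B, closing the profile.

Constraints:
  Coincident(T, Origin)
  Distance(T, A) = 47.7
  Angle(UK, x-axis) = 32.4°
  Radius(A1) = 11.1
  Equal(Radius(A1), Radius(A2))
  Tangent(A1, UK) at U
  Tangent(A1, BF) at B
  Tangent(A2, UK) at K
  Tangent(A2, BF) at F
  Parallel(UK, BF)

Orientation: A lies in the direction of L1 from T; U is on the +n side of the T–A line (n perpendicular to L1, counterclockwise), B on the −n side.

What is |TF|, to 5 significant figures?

48.974

The slot axis is L1's direction at 32.4°, so u = (cos 32.4°, sin 32.4°) = (0.84433, 0.53583) and n = (−sin 32.4°, cos 32.4°) = (-0.53583, 0.84433). T is at the origin and A lies 47.7 along u from T, so A = 47.7·u = (40.274, 25.559). Tangency of A1 to both parallel lines with radius 11.1 puts U and B at T ± 11.1·n: U = (-5.9477, 9.3720), B = (5.9477, -9.3720). Equal radii place K and F the same way about A: K = A + 11.1·n = (34.327, 34.931), F = A − 11.1·n = (46.222, 16.187). Then |TF| = |F − T| = 48.974.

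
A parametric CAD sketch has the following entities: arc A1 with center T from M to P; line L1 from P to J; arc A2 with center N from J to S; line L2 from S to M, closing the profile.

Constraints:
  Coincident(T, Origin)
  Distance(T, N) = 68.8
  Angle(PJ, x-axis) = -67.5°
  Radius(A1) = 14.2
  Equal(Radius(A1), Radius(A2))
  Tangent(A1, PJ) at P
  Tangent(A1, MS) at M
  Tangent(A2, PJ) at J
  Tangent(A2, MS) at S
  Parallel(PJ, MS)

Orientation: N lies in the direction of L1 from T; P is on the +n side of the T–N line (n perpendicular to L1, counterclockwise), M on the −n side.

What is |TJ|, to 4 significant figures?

70.25

The slot axis is L1's direction at -67.5°, so u = (cos -67.5°, sin -67.5°) = (0.3827, -0.9239) and n = (−sin -67.5°, cos -67.5°) = (0.9239, 0.3827). T is at the origin and N lies 68.8 along u from T, so N = 68.8·u = (26.33, -63.56). Tangency of A1 to both parallel lines with radius 14.2 puts P and M at T ± 14.2·n: P = (13.12, 5.434), M = (-13.12, -5.434). Equal radii place J and S the same way about N: J = N + 14.2·n = (39.45, -58.13), S = N − 14.2·n = (13.21, -69.00). Then |TJ| = |J − T| = 70.25.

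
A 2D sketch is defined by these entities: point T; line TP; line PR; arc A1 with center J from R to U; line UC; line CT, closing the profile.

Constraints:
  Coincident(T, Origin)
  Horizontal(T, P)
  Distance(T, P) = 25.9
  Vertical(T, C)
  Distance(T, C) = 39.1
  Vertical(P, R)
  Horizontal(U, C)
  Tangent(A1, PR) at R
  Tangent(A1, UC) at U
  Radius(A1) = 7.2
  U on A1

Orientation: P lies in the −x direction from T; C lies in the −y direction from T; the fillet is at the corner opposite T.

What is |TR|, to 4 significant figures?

41.09

The virtual corner opposite T is at (-25.90, -39.10). Since A1 is tangent to PR there, JR ⟂ PR and since A1 is tangent to UC there, JU ⟂ UC, with radius 7.2, so the center J sits 7.2 in from both sides at J = (-18.70, -31.90). That places the tangent points at R = (-25.90, -31.90) on PR and U = (-18.70, -39.10) on UC. Then |TR| = |R − T| = 41.09.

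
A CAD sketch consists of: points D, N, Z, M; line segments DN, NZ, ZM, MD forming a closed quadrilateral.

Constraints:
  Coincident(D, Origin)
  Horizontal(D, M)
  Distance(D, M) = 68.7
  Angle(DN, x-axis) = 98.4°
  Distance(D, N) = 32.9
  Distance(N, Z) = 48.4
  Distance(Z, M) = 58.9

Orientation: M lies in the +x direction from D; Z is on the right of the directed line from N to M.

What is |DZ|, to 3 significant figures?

17.3

Checks: |NZ| = 48.40 ✓; |ZM| = 58.90 ✓.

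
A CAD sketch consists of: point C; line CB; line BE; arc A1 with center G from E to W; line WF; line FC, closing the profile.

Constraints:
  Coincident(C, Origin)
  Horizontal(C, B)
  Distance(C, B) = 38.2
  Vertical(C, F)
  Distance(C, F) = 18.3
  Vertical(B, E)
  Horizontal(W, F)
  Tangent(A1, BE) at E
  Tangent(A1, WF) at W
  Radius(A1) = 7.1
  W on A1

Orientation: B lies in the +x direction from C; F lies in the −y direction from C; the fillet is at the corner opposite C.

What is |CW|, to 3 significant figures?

36.1

C is at the origin; CB is horizontal with |CB| = 38.2 and B on the +x side, so B = (38.2, 0.00). C and F share the same x with |CF| = 18.3 and F on the −y side, so F = (0.00, -18.3). The virtual corner opposite C is at (38.2, -18.3). Since A1 is tangent to BE there, GE ⟂ BE and tangency of A1 to WF means the radius GW is perpendicular to WF, with radius 7.1, so the center G sits 7.1 in from both sides at G = (31.1, -11.2). That places the tangent points at E = (38.2, -11.2) on BE and W = (31.1, -18.3) on WF. Then |CW| = |W − C| = 36.1.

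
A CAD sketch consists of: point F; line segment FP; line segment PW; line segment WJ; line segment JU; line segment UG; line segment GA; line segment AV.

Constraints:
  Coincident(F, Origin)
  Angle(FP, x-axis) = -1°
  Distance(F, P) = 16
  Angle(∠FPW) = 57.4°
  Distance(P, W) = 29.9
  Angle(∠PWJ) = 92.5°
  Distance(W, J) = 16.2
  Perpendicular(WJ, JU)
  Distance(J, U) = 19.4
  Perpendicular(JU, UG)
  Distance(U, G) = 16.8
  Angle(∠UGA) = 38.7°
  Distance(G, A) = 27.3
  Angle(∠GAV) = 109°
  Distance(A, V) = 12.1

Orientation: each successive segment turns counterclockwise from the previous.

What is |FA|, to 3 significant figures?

21.2

F is at the origin; FP runs at -1.0° with length 16.0, so P = (16.0, -0.279). ∠FPW = 57.4° gives PW at 122° from the x-axis; with |PW| = 29.9, W = (0.330, 25.2). ∠PWJ = 92.5° gives WJ at -151° from the x-axis; with |WJ| = 16.2, J = (-13.8, 17.3). The perpendicularity gives JU at right angles to WJ, so JU runs at -60.9°; with |JU| = 19.4, U = (-4.39, 0.358). JU ⟂ UG, so UG runs at 29.1°; with |UG| = 16.8, G = (10.3, 8.53). ∠UGA = 38.7° gives GA at 170° from the x-axis; with |GA| = 27.3, A = (-16.6, 13.1). Then |FA| = |A − F| = 21.2.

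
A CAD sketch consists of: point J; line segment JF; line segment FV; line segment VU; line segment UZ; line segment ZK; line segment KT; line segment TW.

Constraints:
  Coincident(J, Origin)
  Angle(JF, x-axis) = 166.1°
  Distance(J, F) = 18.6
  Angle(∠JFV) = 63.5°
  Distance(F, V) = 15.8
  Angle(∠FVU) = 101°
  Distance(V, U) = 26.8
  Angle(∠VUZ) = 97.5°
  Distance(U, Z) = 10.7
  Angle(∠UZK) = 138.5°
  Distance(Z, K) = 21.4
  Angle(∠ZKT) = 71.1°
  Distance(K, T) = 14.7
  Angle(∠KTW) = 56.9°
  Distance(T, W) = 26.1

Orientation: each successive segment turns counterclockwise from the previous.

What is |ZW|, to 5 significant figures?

6.6839

J is at the origin; JF runs at 166.1° with length 18.6, so F = (-18.055, 4.4682). ∠JFV = 63.5° gives FV at -77.400° from the x-axis; with |FV| = 15.8, V = (-14.609, -10.951). ∠FVU = 101.0° gives VU at 1.6000° from the x-axis; with |VU| = 26.8, U = (12.181, -10.203). ∠VUZ = 97.5° gives UZ at 84.100° from the x-axis; with |UZ| = 10.7, Z = (13.281, 0.44038). ∠UZK = 138.5° gives ZK at 125.60° from the x-axis; with |ZK| = 21.4, K = (0.82334, 17.841). ∠ZKT = 71.1° gives KT at -125.50° from the x-axis; with |KT| = 14.7, T = (-7.7130, 5.8732). ∠KTW = 56.9° gives TW at -2.4000° from the x-axis; with |TW| = 26.1, W = (18.364, 4.7803). Then |ZW| = |W − Z| = 6.6839.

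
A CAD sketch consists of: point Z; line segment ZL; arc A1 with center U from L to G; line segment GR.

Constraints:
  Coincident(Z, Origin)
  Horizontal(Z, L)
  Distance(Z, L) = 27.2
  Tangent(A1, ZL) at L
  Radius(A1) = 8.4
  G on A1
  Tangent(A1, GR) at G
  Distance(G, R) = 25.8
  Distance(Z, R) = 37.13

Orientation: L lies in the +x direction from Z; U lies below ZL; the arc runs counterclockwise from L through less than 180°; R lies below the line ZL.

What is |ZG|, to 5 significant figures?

20.317

Checks: |UL| = 8.400 ✓; |UG| = 8.400 ✓; ∠(UG, GR) = 90.00° ✓; |GR| = 25.80 ✓; |ZR| = 37.13 ✓.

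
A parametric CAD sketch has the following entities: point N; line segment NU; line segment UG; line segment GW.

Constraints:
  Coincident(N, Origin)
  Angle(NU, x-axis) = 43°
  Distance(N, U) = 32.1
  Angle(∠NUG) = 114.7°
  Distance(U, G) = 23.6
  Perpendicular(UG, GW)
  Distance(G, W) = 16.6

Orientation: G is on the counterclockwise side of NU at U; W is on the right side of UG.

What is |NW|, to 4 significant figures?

58.86

∠NUG = 114.7°, so UG runs at 43.0° + (180° − 114.7°) = 108.3° from the x-axis; with |UG| = 23.6, G = U + 23.6·(cos 108.3°, sin 108.3°) = (16.07, 44.30). UG is perpendicular to GW; with |GW| = 16.6 on the right of UG, W = G + 16.6·(0.9494, 0.3140) = (31.83, 49.51). Then |NW| = |W − N| = 58.86.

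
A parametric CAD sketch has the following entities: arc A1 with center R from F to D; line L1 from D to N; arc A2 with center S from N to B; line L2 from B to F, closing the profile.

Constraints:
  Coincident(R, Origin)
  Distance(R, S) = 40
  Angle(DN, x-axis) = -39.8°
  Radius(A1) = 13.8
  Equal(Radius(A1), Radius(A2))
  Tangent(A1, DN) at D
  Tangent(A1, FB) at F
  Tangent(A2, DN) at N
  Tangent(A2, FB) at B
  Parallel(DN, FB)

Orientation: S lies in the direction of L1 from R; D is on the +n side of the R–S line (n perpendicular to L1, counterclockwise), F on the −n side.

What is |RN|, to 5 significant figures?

42.314

Tangency of A1 to both parallel lines with radius 13.8 puts D and F at R ± 13.8·n: D = (8.8335, 10.602), F = (-8.8335, -10.602). Equal radii place N and B the same way about S: N = S + 13.8·n = (39.565, -15.002), B = S − 13.8·n = (21.898, -36.207). Then |RN| = |N − R| = 42.314.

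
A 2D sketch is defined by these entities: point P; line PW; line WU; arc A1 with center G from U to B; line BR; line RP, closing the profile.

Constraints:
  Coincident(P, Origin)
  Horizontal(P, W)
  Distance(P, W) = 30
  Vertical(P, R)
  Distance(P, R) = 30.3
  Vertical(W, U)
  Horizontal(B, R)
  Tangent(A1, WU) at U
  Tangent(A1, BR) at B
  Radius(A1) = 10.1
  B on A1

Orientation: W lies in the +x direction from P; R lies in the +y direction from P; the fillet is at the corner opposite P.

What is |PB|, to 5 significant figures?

36.251

The virtual corner opposite P is at (30.000, 30.300). Since A1 is tangent to WU there, GU ⟂ WU and A1 meets BR tangentially, so GB is at right angles to BR, with radius 10.1, so the center G sits 10.1 in from both sides at G = (19.900, 20.200). That places the tangent points at U = (30.000, 20.200) on WU and B = (19.900, 30.300) on BR. Then |PB| = |B − P| = 36.251.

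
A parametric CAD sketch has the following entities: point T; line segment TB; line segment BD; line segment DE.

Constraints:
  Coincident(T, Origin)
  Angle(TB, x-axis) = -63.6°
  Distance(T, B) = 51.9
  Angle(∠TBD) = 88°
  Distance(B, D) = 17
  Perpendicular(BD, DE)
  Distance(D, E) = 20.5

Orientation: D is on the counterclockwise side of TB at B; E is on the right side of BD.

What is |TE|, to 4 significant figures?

73.95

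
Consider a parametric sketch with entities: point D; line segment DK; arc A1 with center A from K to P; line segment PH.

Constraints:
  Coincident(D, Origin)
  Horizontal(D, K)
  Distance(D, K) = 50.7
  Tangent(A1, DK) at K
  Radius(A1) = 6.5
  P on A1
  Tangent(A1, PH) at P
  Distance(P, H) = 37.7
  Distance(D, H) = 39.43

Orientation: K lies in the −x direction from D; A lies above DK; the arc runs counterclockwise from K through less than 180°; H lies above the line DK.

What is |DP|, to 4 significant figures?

45.63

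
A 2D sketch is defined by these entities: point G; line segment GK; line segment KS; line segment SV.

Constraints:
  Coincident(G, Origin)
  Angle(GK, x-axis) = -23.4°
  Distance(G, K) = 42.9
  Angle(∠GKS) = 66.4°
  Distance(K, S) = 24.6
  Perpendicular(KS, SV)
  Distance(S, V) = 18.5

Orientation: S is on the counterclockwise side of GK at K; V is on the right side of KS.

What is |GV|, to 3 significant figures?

58.3

∠GKS = 66.4°, so KS runs at -23.4° + (180° − 66.4°) = 90.2° from the x-axis; with |KS| = 24.6, S = K + 24.6·(cos 90.2°, sin 90.2°) = (39.3, 7.56). The perpendicularity gives SV at right angles to KS; with |SV| = 18.5 on the right of KS, V = S + 18.5·(1.00, 0.00349) = (57.8, 7.63). Then |GV| = |V − G| = 58.3.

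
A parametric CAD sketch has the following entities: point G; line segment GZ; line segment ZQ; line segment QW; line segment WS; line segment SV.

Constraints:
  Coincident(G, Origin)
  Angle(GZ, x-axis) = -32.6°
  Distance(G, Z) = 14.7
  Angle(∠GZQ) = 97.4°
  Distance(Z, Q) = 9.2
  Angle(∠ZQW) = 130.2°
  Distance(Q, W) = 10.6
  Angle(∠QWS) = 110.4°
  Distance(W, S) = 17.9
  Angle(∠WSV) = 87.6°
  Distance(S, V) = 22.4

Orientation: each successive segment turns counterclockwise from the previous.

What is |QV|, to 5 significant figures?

24.116

∠QWS = 110.4° gives WS at 169.40° from the x-axis; with |WS| = 17.9, S = (-1.1011, 12.866). ∠WSV = 87.6° gives SV at -98.200° from the x-axis; with |SV| = 22.4, V = (-4.2960, -9.3053). Then |QV| = |V − Q| = 24.116.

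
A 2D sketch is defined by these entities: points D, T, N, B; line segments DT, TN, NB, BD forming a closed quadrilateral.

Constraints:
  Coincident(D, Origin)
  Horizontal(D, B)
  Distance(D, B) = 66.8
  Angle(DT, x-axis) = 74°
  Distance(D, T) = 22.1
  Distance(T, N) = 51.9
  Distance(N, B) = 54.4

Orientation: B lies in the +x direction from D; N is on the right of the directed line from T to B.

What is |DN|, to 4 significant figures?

35.21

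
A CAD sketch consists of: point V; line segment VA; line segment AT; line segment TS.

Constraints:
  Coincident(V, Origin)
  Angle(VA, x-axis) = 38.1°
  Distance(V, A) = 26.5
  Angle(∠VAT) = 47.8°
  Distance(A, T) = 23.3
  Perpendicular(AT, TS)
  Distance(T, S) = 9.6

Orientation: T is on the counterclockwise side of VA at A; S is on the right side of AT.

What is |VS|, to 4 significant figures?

29.74

V is at the origin; VA runs at 38.1° with length 26.5, so A = 26.5·(cos 38.1°, sin 38.1°) = (20.85, 16.35). ∠VAT = 47.8°, so AT runs at 38.1° + (180° − 47.8°) = 170.3° from the x-axis; with |AT| = 23.3, T = A + 23.3·(cos 170.3°, sin 170.3°) = (-2.113, 20.28). AT ⟂ TS; with |TS| = 9.6 on the right of AT, S = T + 9.6·(0.1685, 0.9857) = (-0.4956, 29.74). Then |VS| = |S − V| = 29.74.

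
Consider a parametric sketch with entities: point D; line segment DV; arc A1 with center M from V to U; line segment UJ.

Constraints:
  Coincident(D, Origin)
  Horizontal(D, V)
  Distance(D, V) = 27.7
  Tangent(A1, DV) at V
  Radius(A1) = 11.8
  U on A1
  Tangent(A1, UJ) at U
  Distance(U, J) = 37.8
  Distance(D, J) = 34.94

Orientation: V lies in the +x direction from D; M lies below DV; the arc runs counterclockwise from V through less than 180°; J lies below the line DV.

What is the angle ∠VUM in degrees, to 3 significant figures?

63.7°

D is at the origin; DV is horizontal with |DV| = 27.7 and V on the +x side, so V = (27.7, 0.00). Since A1 is tangent to DV there, MV ⟂ DV, so M = V + (0, -11.8) = (27.7, -11.8). Since MU ⟂ UJ (tangency), |MJ| = √(11.8² + 37.8²) = 39.6 regardless of where U sits on A1. So J lies on both circle(D, 34.94) and circle(M, 39.6); the below-DV intersection is J = (-4.66, -34.6). U is the foot of the tangent from J: U = (18.3, -4.62).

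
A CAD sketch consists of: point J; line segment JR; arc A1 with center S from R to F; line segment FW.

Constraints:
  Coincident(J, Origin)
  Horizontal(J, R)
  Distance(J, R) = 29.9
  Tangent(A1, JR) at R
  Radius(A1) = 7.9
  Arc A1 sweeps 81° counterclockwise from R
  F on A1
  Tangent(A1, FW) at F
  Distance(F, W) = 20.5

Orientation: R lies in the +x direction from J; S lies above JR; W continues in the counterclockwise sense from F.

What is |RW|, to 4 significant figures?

29.08

J is at the origin; JR is horizontal with |JR| = 29.9 and R on the +x side, so R = (29.90, 0.000). Tangency of A1 to JR means the radius SR is perpendicular to JR, so S = R + (0, 7.9) = (29.90, 7.900). On A1, R sits at bearing -90° from S; an 81° counterclockwise sweep puts F at bearing -9°, so F = S + 7.9·(cos -9°, sin -9°) = (37.70, 6.664). A1 meets FW tangentially, so SF is at right angles to FW, so FW runs along (−sin -9°, cos -9°); with |FW| = 20.5, W = (40.91, 26.91). Then |RW| = |W − R| = 29.08.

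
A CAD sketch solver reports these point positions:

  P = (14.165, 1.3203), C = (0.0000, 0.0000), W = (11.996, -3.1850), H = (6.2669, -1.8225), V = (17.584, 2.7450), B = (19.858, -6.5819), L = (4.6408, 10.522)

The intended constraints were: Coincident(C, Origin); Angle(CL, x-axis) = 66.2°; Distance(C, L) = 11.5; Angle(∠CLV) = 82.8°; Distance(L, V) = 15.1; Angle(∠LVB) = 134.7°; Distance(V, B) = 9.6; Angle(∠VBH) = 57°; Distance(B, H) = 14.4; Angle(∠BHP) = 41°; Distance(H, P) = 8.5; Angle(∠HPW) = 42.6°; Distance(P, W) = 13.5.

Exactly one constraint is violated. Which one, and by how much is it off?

Distance(P, W) = 13.5 — off by 8.50.

C = (0.00, 0.00) ✓; CL at 66.20° ✓; |CL| = 11.50 ✓; ∠CLV = 82.80° ✓; |LV| = 15.10 ✓; ∠LVB = 134.7° ✓; |VB| = 9.600 ✓; ∠VBH = 57.00° ✓; |BH| = 14.40 ✓; ∠BHP = 41.00° ✓; |HP| = 8.500 ✓; ∠HPW = 42.59° ✓; |PW| = 5.000 ✗.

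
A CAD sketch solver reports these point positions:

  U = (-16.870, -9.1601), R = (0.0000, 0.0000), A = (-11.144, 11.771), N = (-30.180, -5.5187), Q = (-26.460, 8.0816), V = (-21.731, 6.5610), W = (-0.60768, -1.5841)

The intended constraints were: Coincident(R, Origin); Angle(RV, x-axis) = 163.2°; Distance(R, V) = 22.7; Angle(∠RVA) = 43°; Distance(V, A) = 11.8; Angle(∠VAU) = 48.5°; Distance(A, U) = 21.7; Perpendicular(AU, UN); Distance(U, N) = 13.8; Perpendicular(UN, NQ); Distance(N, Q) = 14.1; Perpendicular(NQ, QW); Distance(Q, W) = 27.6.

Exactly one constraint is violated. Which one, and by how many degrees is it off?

Perpendicular(NQ, QW) — off by 5.20°.

R = (0.00, 0.00) ✓; RV at 163.2° ✓; |RV| = 22.70 ✓; ∠RVA = 43.00° ✓; |VA| = 11.80 ✓; ∠VAU = 48.50° ✓; |AU| = 21.70 ✓; ∠(AU, UN) = 90.00° ✓; |UN| = 13.80 ✓; ∠(UN, NQ) = 90.00° ✓; |NQ| = 14.10 ✓; ∠(NQ, QW) = 95.20° ✗; |QW| = 27.60 ✓.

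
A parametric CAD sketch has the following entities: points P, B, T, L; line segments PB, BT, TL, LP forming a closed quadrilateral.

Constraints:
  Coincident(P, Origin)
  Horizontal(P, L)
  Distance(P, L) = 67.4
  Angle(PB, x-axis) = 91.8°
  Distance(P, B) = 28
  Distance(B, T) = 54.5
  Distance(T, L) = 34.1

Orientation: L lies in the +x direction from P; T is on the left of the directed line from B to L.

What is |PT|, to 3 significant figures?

61.9

Checks: |BT| = 54.50 ✓; |TL| = 34.10 ✓.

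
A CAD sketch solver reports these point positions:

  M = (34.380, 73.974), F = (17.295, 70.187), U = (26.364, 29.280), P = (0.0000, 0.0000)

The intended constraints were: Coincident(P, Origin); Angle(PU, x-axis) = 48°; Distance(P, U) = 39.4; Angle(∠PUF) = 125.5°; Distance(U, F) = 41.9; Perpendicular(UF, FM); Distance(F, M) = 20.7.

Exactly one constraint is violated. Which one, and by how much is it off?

Distance(F, M) = 20.7 — off by 3.20.

P = (0.00, 0.00) ✓; PU at 48.00° ✓; |PU| = 39.40 ✓; ∠PUF = 125.5° ✓; |UF| = 41.90 ✓; ∠(UF, FM) = 90.00° ✓; |FM| = 17.50 ✗.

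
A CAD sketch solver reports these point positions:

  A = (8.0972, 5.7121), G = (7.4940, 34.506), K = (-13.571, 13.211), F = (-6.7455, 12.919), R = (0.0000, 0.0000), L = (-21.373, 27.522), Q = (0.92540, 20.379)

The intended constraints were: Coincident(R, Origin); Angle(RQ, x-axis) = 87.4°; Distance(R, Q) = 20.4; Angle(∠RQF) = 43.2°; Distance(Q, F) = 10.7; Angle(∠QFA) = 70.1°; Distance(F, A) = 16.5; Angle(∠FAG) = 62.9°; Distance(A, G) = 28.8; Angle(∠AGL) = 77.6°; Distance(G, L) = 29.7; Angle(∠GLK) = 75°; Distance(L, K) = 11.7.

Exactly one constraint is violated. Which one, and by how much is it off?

Distance(L, K) = 11.7 — off by 4.60.

R = (0.00, 0.00) ✓; RQ at 87.40° ✓; |RQ| = 20.40 ✓; ∠RQF = 43.20° ✓; |QF| = 10.70 ✓; ∠QFA = 70.10° ✓; |FA| = 16.50 ✓; ∠FAG = 62.90° ✓; |AG| = 28.80 ✓; ∠AGL = 77.60° ✓; |GL| = 29.70 ✓; ∠GLK = 75.00° ✓; |LK| = 16.30 ✗.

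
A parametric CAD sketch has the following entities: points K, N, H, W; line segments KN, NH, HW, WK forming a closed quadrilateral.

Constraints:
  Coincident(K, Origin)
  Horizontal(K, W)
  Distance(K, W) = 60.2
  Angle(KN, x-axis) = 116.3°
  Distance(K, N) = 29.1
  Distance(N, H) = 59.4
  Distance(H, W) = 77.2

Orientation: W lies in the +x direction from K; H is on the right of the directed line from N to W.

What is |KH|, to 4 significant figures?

34.54

K is at the origin; K and W share the same y with |KW| = 60.2 and W in +x, so W = (60.2, 0). KN runs at 116.3° with |KN| = 29.1, so N = (-12.89, 26.09). H is determined by |NH| = 59.4 and |HW| = 77.2 together: it lies at the intersection of circle(N, 59.4) and circle(W, 77.2). With |NW| = 77.61, the foot of the radical line on NW is 23.14 from N and the perpendicular offset is √(59.4² − 23.14²) = 54.71. Taking the right-of-NW solution: H = (-9.490, -33.21).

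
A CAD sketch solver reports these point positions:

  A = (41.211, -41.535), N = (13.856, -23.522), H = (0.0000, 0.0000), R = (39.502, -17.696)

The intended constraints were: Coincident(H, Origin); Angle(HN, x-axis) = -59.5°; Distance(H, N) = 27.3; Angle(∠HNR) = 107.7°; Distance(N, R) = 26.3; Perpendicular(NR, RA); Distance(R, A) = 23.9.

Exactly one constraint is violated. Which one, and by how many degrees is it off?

Perpendicular(NR, RA) — off by 8.70°.

H = (0.00, 0.00) ✓; HN at -59.50° ✓; |HN| = 27.30 ✓; ∠HNR = 107.7° ✓; |NR| = 26.30 ✓; ∠(NR, RA) = 98.70° ✗; |RA| = 23.90 ✓.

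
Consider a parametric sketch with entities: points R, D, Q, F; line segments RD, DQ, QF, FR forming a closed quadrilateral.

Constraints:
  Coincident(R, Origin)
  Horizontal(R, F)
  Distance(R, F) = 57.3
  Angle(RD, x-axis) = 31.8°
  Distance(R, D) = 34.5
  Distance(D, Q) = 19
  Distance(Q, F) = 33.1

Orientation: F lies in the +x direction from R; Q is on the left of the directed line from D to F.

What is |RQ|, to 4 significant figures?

53.39

R is at the origin; R and F share the same y with |RF| = 57.3 and F in +x, so F = (57.3, 0). RD runs at 31.8° with |RD| = 34.5, so D = (29.32, 18.18). Q is determined by |DQ| = 19.0 and |QF| = 33.1 together: it lies at the intersection of circle(D, 19.0) and circle(F, 33.1). With |DF| = 33.37, the foot of the radical line on DF is 5.675 from D and the perpendicular offset is √(19.0² − 5.675²) = 18.13. Taking the left-of-DF solution: Q = (43.96, 30.29).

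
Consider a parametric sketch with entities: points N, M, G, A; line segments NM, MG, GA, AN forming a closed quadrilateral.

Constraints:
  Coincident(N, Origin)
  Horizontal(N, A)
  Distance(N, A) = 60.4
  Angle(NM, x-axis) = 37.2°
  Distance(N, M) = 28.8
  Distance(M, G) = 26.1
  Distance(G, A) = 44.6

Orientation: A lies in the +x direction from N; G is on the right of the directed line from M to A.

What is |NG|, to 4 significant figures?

18.29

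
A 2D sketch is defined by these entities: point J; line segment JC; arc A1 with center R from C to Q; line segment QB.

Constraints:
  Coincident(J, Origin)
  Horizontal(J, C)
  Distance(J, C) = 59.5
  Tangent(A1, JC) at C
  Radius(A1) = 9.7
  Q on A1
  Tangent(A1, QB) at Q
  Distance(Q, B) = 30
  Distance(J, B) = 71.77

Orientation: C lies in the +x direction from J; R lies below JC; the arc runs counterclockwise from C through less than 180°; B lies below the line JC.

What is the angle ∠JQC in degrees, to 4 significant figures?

112.8°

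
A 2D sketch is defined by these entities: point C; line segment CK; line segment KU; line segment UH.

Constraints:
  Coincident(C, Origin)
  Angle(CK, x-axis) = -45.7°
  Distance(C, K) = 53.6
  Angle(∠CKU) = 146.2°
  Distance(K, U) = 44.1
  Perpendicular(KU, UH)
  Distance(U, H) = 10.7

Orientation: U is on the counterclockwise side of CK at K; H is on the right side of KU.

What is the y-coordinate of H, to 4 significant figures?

-57.92

C is at the origin; CK runs at -45.7° with length 53.6, so K = 53.6·(cos -45.7°, sin -45.7°) = (37.44, -38.36). ∠CKU = 146.2°, so KU runs at -45.7° + (180° − 146.2°) = -11.90° from the x-axis; with |KU| = 44.1, U = K + 44.1·(cos -11.90°, sin -11.90°) = (80.59, -47.45). The perpendicularity gives UH at right angles to KU; with |UH| = 10.7 on the right of KU, H = U + 10.7·(-0.2062, -0.9785) = (78.38, -57.92). So H.y = -57.92.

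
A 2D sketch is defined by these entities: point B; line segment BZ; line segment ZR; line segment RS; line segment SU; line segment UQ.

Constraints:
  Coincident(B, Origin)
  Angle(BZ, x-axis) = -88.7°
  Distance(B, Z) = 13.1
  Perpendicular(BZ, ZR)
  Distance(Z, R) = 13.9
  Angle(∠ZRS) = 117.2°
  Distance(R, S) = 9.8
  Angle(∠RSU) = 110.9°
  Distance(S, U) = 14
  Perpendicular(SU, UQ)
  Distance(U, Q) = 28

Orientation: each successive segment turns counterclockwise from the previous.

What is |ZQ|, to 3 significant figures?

11.8

∠RSU = 110.9° gives SU at 133° from the x-axis; with |SU| = 14.0, U = (8.89, 6.24). SU is perpendicular to UQ, so UQ runs at -137°; with |UQ| = 28.0, Q = (-11.5, -12.9). Then |ZQ| = |Q − Z| = 11.8.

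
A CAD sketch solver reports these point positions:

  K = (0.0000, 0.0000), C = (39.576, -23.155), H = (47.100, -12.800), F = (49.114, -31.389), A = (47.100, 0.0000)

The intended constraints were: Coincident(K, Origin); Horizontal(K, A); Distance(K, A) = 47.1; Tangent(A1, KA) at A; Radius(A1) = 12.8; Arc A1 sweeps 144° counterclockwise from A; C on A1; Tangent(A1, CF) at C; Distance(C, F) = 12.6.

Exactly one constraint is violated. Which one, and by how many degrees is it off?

Tangent(A1, CF) at C — off by 4.80°.

K = (0.00, 0.00) ✓; K.y = 0.00, A.y = 0.00 ✓; |KA| = 47.10 ✓; ∠(HA, AK) = 90.00° ✓; |HA| = 12.80 ✓; bearing(H→C) − bearing(H→A) = 144.0° ✓; |HC| = 12.80 ✓; ∠(HC, CF) = 94.80° ✗; |CF| = 12.60 ✓.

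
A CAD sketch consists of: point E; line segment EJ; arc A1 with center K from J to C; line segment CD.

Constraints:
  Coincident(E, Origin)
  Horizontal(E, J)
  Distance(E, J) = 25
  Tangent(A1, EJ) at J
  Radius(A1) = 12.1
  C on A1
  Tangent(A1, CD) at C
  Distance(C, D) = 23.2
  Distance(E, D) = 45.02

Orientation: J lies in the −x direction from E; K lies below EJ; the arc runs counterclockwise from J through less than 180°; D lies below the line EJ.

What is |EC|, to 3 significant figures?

39.8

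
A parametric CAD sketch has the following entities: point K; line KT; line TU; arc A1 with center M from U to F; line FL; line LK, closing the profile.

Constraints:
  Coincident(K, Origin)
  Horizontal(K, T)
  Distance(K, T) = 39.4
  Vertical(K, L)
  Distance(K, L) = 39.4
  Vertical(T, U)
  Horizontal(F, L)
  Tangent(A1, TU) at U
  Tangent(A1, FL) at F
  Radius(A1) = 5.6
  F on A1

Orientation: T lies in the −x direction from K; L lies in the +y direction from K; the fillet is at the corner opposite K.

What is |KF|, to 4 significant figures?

51.91

K is at the origin; K and T share the same y with |KT| = 39.4 and T on the −x side, so T = (-39.40, 0.000). K and L share the same x with |KL| = 39.4 and L on the +y side, so L = (0.000, 39.40). The virtual corner opposite K is at (-39.40, 39.40). Since A1 is tangent to TU there, MU ⟂ TU and since A1 is tangent to FL there, MF ⟂ FL, with radius 5.6, so the center M sits 5.6 in from both sides at M = (-33.80, 33.80). That places the tangent points at U = (-39.40, 33.80) on TU and F = (-33.80, 39.40) on FL. Then |KF| = |F − K| = 51.91.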